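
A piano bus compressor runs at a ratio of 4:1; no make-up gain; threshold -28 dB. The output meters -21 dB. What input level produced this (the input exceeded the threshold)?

Post-compression overshoot = -21 − (-28) = 7 dB.
Input overshoot = R × output overshoot = 28 dB → input = -28 + 28 = 0 dB.

0 dB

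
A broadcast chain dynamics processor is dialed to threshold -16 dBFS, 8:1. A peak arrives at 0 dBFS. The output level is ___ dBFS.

0 dBFS sits 16 dB over threshold.
8:1 compression reduces that to 16/8 = 2 dB over.
Output = -16 + 2 = -14 dBFS.

-14 dBFS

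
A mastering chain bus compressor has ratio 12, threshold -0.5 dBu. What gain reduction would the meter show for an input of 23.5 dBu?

22 dB

The signal is 24 dB above threshold.
A 12:1 ratio leaves 2 dB of that excess.
So the signal is attenuated by 24 − 2 = 22 dB.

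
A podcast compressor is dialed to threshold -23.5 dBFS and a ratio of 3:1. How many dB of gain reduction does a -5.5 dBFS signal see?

Overshoot = -5.5 − (-23.5) = 18 dB.
A 3:1 ratio leaves 6 dB of that excess.
GR = overshoot in − overshoot out = 18 − 6 = 12 dB.

12 dB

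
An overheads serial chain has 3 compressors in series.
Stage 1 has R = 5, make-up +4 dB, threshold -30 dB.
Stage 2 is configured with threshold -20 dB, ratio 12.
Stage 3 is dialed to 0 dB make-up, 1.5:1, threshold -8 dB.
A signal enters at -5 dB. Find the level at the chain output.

Stage 1: 25 dB above -30 dB, reduced 5:1 to 5 dB above → -25 dB; +4 dB make-up → -21 dB.
Stage 2: -21 dB is at or below the -20 dB threshold — no compression; output -21 dB.
Stage 3: -21 dB is at or below the -8 dB threshold — no compression; output -21 dB.

-21 dB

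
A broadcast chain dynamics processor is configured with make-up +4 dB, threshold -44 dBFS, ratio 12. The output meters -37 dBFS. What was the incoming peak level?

-8 dBFS

Stripping the +4 dB make-up gives -41 dBFS at the gain stage.
The compressed level sits -41 − (-44) = 3 dB over threshold.
Before 12:1 compression the overshoot was 3 × 12 = 36 dB, so input = -44 + 36 = -8 dBFS.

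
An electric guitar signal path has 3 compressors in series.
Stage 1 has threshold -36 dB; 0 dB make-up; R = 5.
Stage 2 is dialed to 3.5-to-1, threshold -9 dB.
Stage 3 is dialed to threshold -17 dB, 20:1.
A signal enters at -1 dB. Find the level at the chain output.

Stage 1: 35 dB above -36 dB, reduced 5:1 to 7 dB above → -29 dB.
Stage 2: -29 dB is at or below the -9 dB threshold — no compression; output -29 dB.
Stage 3: -29 dB ≤ -17 dB, so stage 3 doesn't engage; output -29 dB.

-29 dB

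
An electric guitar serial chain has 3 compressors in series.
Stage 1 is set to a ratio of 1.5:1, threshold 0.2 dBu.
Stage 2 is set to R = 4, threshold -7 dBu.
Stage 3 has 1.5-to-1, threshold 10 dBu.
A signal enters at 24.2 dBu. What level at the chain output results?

-1.2 dBu

Stage 1: overshoot 24 dB → 24/1.5 = 16 dB → 16.2 dBu.
Stage 2: 23.2 dB above -7 dBu, reduced 4:1 to 5.8 dB above → -1.2 dBu.
Stage 3: -1.2 dBu is at or below the 10 dBu threshold — no compression; output -1.2 dBu.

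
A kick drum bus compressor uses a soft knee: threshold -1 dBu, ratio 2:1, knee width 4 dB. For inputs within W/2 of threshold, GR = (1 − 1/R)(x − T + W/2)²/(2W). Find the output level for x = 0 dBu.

-0.5625 dBu

x − T + W/2 = 0 − (-1) + 2 = 3.
GR = (1 − 1/2) × 3² / 8 = 0.5 × 9 / 8 = 0.5625 dB.
Output = 0 − 0.5625 = -0.5625 dBu.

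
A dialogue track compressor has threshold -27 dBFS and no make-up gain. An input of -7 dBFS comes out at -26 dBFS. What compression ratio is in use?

20:1

Input overshoot = -7 − (-27) = 20 dB; output overshoot = -26 − (-27) = 1 dB.
Ratio = 20 / 1 = 20.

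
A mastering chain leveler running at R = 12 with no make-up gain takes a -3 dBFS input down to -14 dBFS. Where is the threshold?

-15 dBFS

Gain reduction = -3 − (-14) = 11 dB; output overshoot = GR / (R − 1) = 11 / 11 = 1 dB.
Threshold = output − output overshoot = -14 − 1 = -15 dBFS.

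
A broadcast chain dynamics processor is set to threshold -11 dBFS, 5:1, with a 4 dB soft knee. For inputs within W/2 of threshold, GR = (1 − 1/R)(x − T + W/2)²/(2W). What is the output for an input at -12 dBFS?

x − T + W/2 = -12 − (-11) + 2 = 1.
GR = (1 − 1/5) × 1² / 8 = 0.8 × 1 / 8 = 0.1 dB.
Output = -12 − 0.1 = -12.1 dBFS.

-12.1 dBFS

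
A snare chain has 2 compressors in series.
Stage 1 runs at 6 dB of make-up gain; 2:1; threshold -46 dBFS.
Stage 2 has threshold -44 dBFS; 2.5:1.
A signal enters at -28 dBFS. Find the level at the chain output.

Stage 1: overshoot 18 dB → 18/2 = 9 dB → -37 dBFS; +6 dB make-up → -31 dBFS.
Stage 2: -31 dBFS is 13 dB over -44 dBFS; at 2.5:1 that becomes 5.2 dB over, giving -38.8 dBFS.

-38.8 dBFS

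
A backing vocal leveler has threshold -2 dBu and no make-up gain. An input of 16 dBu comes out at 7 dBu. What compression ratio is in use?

2:1

Input overshoot = 16 − (-2) = 18 dB; output overshoot = 7 − (-2) = 9 dB.
Ratio = 18 / 9 = 2.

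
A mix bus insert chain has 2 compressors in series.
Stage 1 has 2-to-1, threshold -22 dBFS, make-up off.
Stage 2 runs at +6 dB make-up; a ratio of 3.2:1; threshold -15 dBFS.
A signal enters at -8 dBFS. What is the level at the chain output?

Stage 1: 14 dB above -22 dBFS, reduced 2:1 to 7 dB above → -15 dBFS.
Stage 2: -15 dBFS is at or below the -15 dBFS threshold — no compression; make-up brings it to -9 dBFS.

-9 dBFS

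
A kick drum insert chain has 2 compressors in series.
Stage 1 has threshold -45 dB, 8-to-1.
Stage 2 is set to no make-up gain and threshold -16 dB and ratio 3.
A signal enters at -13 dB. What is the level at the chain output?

-41 dB

Stage 1: 32 dB above -45 dB, reduced 8:1 to 4 dB above → -41 dB.
Stage 2: below threshold (-41 ≤ -16); passes unchanged; output -41 dB.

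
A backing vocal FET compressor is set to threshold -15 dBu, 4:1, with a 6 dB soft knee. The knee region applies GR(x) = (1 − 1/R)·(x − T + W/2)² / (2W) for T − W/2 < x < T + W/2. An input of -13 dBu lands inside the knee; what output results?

x − T + W/2 = -13 − (-15) + 3 = 5.
GR = (1 − 1/4) × 5² / 12 = 0.75 × 25 / 12 = 1.5625 dB.
Output = -13 − 1.5625 = -14.5625 dBu.

-14.5625 dBu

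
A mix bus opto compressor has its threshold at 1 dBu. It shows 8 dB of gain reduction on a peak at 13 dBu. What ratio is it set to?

Input overshoot = 13 − 1 = 12 dB.
Output overshoot = 12 − 8 = 4 dB.
Ratio = input overshoot / output overshoot = 12 / 4 = 3.

3:1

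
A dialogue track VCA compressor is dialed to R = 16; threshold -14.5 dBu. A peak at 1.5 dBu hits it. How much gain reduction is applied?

Overshoot = 1.5 − (-14.5) = 16 dB.
After 16:1 compression the overshoot becomes 16/16 = 1 dB.
So the signal is attenuated by 16 − 1 = 15 dB.

15 dB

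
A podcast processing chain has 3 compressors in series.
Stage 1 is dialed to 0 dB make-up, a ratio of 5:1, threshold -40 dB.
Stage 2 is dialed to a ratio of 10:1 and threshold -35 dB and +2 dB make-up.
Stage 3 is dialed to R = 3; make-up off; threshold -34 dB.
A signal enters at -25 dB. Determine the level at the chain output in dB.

Stage 1: 15 dB above -40 dB, reduced 5:1 to 3 dB above → -37 dB.
Stage 2: -37 dB is at or below the -35 dB threshold — no compression; make-up brings it to -35 dB.
Stage 3: -35 dB ≤ -34 dB, so stage 3 doesn't engage; output -35 dB.

-35 dB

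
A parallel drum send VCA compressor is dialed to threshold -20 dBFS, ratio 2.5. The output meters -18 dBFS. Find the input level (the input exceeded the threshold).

-15 dBFS

That's 2 dB above the -20 dBFS threshold.
Before 2.5:1 compression the overshoot was 2 × 2.5 = 5 dB, so input = -20 + 5 = -15 dBFS.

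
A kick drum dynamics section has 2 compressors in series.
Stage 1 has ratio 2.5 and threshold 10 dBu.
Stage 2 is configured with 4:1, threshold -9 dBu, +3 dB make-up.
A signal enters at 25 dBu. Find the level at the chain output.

0.25 dBu

Stage 1: overshoot 15 dB → 15/2.5 = 6 dB → 16 dBu.
Stage 2: overshoot 25 dB → 25/4 = 6.25 dB → -2.75 dBu; +3 dB make-up → 0.25 dBu.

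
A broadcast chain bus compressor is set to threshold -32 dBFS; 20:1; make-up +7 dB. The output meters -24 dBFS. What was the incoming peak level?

-12 dBFS

Stripping the +7 dB make-up gives -31 dBFS at the gain stage.
Post-compression overshoot = -31 − (-32) = 1 dB.
Before 20:1 compression the overshoot was 1 × 20 = 20 dB, so input = -32 + 20 = -12 dBFS.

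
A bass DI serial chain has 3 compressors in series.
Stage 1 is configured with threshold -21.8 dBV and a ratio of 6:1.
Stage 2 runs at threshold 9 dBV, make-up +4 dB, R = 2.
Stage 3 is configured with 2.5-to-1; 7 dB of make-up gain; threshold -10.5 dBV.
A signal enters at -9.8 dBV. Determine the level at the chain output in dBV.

Stage 1: overshoot 12 dB → 12/6 = 2 dB → -19.8 dBV.
Stage 2: -19.8 dBV is at or below the 9 dBV threshold — no compression; make-up brings it to -15.8 dBV.
Stage 3: -15.8 dBV ≤ -10.5 dBV, so stage 3 doesn't engage; make-up brings it to -8.8 dBV.

-8.8 dBV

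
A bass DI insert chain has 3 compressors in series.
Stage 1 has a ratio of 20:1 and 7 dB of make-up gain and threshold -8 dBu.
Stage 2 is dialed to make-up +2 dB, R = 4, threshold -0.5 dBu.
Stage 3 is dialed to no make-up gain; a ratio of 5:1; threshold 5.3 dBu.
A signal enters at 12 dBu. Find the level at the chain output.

1.625 dBu

Stage 1: 12 dBu is 20 dB over -8 dBu; at 20:1 that becomes 1 dB over, giving -7 dBu; +7 dB make-up → 0 dBu.
Stage 2: 0 dBu is 0.5 dB over -0.5 dBu; at 4:1 that becomes 0.125 dB over, giving -0.375 dBu; +2 dB make-up → 1.625 dBu.
Stage 3: below threshold (1.625 ≤ 5.3); passes unchanged; output 1.625 dBu.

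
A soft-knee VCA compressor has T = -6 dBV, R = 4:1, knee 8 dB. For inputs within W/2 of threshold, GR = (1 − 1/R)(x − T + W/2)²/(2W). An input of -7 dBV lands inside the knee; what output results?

x − T + W/2 = -7 − (-6) + 4 = 3.
GR = (1 − 1/4) × 3² / 16 = 0.75 × 9 / 16 = 0.421875 dB.
Output = -7 − 0.421875 = -7.421875 dBV.

-7.421875 dBV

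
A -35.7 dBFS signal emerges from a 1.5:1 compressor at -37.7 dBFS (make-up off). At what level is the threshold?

-41.7 dBFS

Input is 6 dB above T (since output overshoot × R = input overshoot: (-37.7 − T)·1.5 = -35.7 − T gives T = -41.7 dBFS).
Check: -41.7 + (-35.7 − (-41.7))/1.5 = -41.7 + 4 = -37.7 dBFS. ✓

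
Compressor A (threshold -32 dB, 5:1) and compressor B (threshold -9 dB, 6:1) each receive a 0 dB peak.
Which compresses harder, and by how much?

A: overshoot 32 dB → output overshoot 6.4 dB → GR 25.6 dB.
B: overshoot 9 dB → output overshoot 1.5 dB → GR 7.5 dB.
Difference: 18.1 dB in favour of A.

A, by 18.1 dB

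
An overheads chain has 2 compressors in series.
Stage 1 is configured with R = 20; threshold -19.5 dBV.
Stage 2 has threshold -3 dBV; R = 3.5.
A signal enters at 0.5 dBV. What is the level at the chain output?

Stage 1: overshoot 20 dB → 20/20 = 1 dB → -18.5 dBV.
Stage 2: -18.5 dBV ≤ -3 dBV, so stage 2 doesn't engage; output -18.5 dBV.

-18.5 dBV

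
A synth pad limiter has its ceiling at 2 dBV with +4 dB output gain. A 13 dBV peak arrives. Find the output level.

A brickwall limiter is an ∞:1 compressor: any input above the ceiling is clamped to 2 dBV.
Output gain then adds 4 dB: 2 + 4 = 6 dBV.

6 dBV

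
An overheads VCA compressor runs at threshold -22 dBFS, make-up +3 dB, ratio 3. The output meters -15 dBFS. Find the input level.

Before make-up, the level was -15 − 3 = -18 dBFS.
Post-compression overshoot = -18 − (-22) = 4 dB.
Before 3:1 compression the overshoot was 4 × 3 = 12 dB, so input = -22 + 12 = -10 dBFS.

-10 dBFS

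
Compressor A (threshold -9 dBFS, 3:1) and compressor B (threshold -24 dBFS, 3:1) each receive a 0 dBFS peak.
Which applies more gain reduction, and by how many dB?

B, by 10 dB

A: overshoot 9 dB → output overshoot 3 dB → GR 6 dB.
B: overshoot 24 dB → output overshoot 8 dB → GR 16 dB.
B applies 10 dB more gain reduction.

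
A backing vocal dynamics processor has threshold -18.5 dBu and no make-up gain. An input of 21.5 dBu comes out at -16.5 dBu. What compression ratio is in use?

20:1

Input overshoot = 21.5 − (-18.5) = 40 dB; output overshoot = -16.5 − (-18.5) = 2 dB.
Ratio = 40 / 2 = 20.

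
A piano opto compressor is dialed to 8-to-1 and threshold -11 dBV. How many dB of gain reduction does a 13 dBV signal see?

Overshoot = 13 − (-11) = 24 dB.
After 8:1 compression the overshoot becomes 24/8 = 3 dB.
So the signal is attenuated by 24 − 3 = 21 dB.

21 dB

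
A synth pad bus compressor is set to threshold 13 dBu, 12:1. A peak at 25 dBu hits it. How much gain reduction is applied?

Overshoot = 25 − 13 = 12 dB.
After 12:1 compression the overshoot becomes 12/12 = 1 dB.
Gain reduction = 12 − 1 = 11 dB.

11 dB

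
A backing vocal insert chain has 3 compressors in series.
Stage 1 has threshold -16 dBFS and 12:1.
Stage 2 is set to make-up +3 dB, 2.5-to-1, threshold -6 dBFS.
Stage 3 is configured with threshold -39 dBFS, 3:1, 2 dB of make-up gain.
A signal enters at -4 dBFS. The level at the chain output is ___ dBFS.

Stage 1: -4 dBFS is 12 dB over -16 dBFS; at 12:1 that becomes 1 dB over, giving -15 dBFS.
Stage 2: -15 dBFS is at or below the -6 dBFS threshold — no compression; make-up brings it to -12 dBFS.
Stage 3: -12 dBFS is 27 dB over -39 dBFS; at 3:1 that becomes 9 dB over, giving -30 dBFS; +2 dB make-up → -28 dBFS.

-28 dBFS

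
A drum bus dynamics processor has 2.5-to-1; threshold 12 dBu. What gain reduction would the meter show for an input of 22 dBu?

6 dB

Overshoot = 22 − 12 = 10 dB.
At 2.5:1, output sits 10/2.5 = 4 dB above threshold.
So the signal is attenuated by 10 − 4 = 6 dB.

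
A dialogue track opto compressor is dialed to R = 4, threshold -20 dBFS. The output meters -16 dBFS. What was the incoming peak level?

The compressed level sits -16 − (-20) = 4 dB over threshold.
Input overshoot = R × output overshoot = 16 dB → input = -20 + 16 = -4 dBFS.

-4 dBFS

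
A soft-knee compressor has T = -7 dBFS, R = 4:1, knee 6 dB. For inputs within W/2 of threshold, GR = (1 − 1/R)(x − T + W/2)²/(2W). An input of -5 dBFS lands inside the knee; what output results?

x − T + W/2 = -5 − (-7) + 3 = 5.
GR = (1 − 1/4) × 5² / 12 = 0.75 × 25 / 12 = 1.5625 dB.
Output = -5 − 1.5625 = -6.5625 dBFS.

-6.5625 dBFS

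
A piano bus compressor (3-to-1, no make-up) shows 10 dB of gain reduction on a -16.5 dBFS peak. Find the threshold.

Let T be the threshold. Output overshoot = (input overshoot)/R, so -26.5 − T = (-16.5 − T)/3.
3·(-26.5 − T) = -16.5 − T → 2·T = -79.5 − (-16.5) = -63.
T = -63/2 = -31.5 dBFS.

-31.5 dBFS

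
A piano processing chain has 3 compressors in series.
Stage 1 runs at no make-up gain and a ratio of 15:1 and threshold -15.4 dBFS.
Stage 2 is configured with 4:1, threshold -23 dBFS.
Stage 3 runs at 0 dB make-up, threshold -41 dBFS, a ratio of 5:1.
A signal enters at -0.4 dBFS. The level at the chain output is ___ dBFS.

-36.97 dBFS

Stage 1: overshoot 15 dB → 15/15 = 1 dB → -14.4 dBFS.
Stage 2: overshoot 8.6 dB → 8.6/4 = 2.15 dB → -20.85 dBFS.
Stage 3: overshoot 20.15 dB → 20.15/5 = 4.03 dB → -36.97 dBFS.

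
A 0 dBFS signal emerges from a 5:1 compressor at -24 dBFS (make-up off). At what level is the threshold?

-30 dBFS

Gain reduction = 0 − (-24) = 24 dB; output overshoot = GR / (R − 1) = 24 / 4 = 6 dB.
Threshold = output − output overshoot = -24 − 6 = -30 dBFS.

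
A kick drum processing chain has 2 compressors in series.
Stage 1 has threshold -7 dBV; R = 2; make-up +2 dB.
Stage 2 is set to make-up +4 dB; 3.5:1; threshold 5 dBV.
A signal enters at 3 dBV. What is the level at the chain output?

Stage 1: 3 dBV is 10 dB over -7 dBV; at 2:1 that becomes 5 dB over, giving -2 dBV; +2 dB make-up → 0 dBV.
Stage 2: 0 dBV is at or below the 5 dBV threshold — no compression; make-up brings it to 4 dBV.

4 dBV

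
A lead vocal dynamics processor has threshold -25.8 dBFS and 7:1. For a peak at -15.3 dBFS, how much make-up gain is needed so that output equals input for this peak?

The peak compresses to -25.8 + 10.5/7 = -24.3 dBFS.
To reach -15.3 dBFS requires -15.3 − (-24.3) = 9 dB of make-up.

9 dB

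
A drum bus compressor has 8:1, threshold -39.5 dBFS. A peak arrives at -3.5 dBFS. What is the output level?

The input is 36 dB above the -39.5 dBFS threshold.
The 36 dB excess becomes 4.5 dB after 8:1 reduction.
So the level is -39.5 + 4.5 = -35 dBFS.

-35 dBFS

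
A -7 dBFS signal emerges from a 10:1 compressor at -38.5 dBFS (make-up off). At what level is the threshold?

-42 dBFS

Gain reduction = -7 − (-38.5) = 31.5 dB; output overshoot = GR / (R − 1) = 31.5 / 9 = 3.5 dB.
Threshold = output − output overshoot = -38.5 − 3.5 = -42 dBFS.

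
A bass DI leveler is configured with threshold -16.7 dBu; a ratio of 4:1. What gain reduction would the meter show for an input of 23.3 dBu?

Overshoot = 23.3 − (-16.7) = 40 dB.
After 4:1 compression the overshoot becomes 40/4 = 10 dB.
GR = overshoot in − overshoot out = 40 − 10 = 30 dB.

30 dB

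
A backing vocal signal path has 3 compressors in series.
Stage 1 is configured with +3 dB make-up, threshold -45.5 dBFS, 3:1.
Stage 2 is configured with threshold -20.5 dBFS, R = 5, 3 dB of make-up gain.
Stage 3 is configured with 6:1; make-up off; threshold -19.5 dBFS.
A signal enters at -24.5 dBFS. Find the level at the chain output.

Stage 1: overshoot 21 dB → 21/3 = 7 dB → -38.5 dBFS; +3 dB make-up → -35.5 dBFS.
Stage 2: -35.5 dBFS ≤ -20.5 dBFS, so stage 2 doesn't engage; make-up brings it to -32.5 dBFS.
Stage 3: -32.5 dBFS is at or below the -19.5 dBFS threshold — no compression; output -32.5 dBFS.

-32.5 dBFS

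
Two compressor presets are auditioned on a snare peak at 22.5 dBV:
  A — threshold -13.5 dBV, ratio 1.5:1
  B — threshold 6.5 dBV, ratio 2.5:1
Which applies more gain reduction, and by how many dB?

A, by 2.4 dB

A: 36 dB over, compressed to 24 dB over, so 12 dB of GR.
B: 16 dB over, compressed to 6.4 dB over, so 9.6 dB of GR.
Difference: 2.4 dB in favour of A.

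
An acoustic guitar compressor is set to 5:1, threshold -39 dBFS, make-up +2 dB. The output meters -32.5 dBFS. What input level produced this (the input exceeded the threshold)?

-16.5 dBFS

Remove make-up: -32.5 − 2 = -34.5 dBFS.
The compressed level sits -34.5 − (-39) = 4.5 dB over threshold.
Undo the ratio: input overshoot = 4.5 × 5 = 22.5 dB, giving input = -16.5 dBFS.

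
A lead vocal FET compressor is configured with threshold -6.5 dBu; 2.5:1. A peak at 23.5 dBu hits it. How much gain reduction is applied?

Overshoot = 23.5 − (-6.5) = 30 dB.
After 2.5:1 compression the overshoot becomes 30/2.5 = 12 dB.
GR = overshoot in − overshoot out = 30 − 12 = 18 dB.

18 dB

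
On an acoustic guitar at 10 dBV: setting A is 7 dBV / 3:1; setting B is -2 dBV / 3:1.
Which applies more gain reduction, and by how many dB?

A: GR = 3 − 3/3 = 2 dB.
B: GR = 12 − 12/3 = 8 dB.
B applies 6 dB more gain reduction.

B, by 6 dB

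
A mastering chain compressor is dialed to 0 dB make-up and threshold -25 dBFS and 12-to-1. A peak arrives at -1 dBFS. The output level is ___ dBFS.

Overshoot: -1 − (-25) = 24 dB.
At 12:1 the overshoot is divided by 12, leaving 2 dB above threshold.
That puts the output at -23 dBFS.

-23 dBFS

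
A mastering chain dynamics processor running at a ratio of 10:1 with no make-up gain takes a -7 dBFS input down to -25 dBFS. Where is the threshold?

-27 dBFS

Gain reduction = -7 − (-25) = 18 dB; output overshoot = GR / (R − 1) = 18 / 9 = 2 dB.
Threshold = output − output overshoot = -25 − 2 = -27 dBFS.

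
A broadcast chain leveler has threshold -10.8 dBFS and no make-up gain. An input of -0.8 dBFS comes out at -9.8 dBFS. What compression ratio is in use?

Input overshoot = -0.8 − (-10.8) = 10 dB; output overshoot = -9.8 − (-10.8) = 1 dB.
Ratio = 10 / 1 = 10.

10:1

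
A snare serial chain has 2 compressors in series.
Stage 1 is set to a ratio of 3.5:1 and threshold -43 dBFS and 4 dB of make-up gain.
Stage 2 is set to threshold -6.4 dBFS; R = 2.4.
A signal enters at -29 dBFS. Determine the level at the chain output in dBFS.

-35 dBFS

Stage 1: overshoot 14 dB → 14/3.5 = 4 dB → -39 dBFS; +4 dB make-up → -35 dBFS.
Stage 2: -35 dBFS ≤ -6.4 dBFS, so stage 2 doesn't engage; output -35 dBFS.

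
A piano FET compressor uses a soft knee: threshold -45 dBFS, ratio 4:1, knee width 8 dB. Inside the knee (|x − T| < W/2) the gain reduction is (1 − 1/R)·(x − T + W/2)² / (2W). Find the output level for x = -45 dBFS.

x − T + W/2 = -45 − (-45) + 4 = 4.
GR = (1 − 1/4) × 4² / 16 = 0.75 × 16 / 16 = 0.75 dB.
Output = -45 − 0.75 = -45.75 dBFS.

-45.75 dBFS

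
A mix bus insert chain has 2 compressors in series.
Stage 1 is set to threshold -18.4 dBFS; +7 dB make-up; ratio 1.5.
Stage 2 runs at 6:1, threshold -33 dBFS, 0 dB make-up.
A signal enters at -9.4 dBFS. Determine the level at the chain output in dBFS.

Stage 1: overshoot 9 dB → 9/1.5 = 6 dB → -12.4 dBFS; +7 dB make-up → -5.4 dBFS.
Stage 2: 27.6 dB above -33 dBFS, reduced 6:1 to 4.6 dB above → -28.4 dBFS.

-28.4 dBFS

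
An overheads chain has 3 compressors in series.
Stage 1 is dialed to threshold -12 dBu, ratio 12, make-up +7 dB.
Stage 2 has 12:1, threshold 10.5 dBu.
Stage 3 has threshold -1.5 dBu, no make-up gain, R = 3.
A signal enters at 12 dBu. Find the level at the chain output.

Stage 1: 12 dBu is 24 dB over -12 dBu; at 12:1 that becomes 2 dB over, giving -10 dBu; +7 dB make-up → -3 dBu.
Stage 2: -3 dBu is at or below the 10.5 dBu threshold — no compression; output -3 dBu.
Stage 3: below threshold (-3 ≤ -1.5); passes unchanged; output -3 dBu.

-3 dBu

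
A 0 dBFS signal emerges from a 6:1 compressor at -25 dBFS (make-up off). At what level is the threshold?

-30 dBFS

Gain reduction = 0 − (-25) = 25 dB; output overshoot = GR / (R − 1) = 25 / 5 = 5 dB.
Threshold = output − output overshoot = -25 − 5 = -30 dBFS.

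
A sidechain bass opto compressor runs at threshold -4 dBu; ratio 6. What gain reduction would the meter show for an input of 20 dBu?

Overshoot = 20 − (-4) = 24 dB.
After 6:1 compression the overshoot becomes 24/6 = 4 dB.
Gain reduction = 24 − 4 = 20 dB.

20 dB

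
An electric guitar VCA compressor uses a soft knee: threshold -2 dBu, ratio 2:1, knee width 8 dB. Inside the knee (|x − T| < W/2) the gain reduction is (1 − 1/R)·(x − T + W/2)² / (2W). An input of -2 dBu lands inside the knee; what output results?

x − T + W/2 = -2 − (-2) + 4 = 4.
GR = (1 − 1/2) × 4² / 16 = 0.5 × 16 / 16 = 0.5 dB.
Output = -2 − 0.5 = -2.5 dBu.

-2.5 dBu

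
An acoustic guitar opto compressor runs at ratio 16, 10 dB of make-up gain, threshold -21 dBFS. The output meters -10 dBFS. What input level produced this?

Before make-up, the level was -10 − 10 = -20 dBFS.
Post-compression overshoot = -20 − (-21) = 1 dB.
Undo the ratio: input overshoot = 1 × 16 = 16 dB, giving input = -5 dBFS.

-5 dBFS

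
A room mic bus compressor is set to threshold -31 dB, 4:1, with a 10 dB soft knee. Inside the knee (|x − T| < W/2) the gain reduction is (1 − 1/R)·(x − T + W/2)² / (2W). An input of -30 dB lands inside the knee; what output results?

x − T + W/2 = -30 − (-31) + 5 = 6.
GR = (1 − 1/4) × 6² / 20 = 0.75 × 36 / 20 = 1.35 dB.
Output = -30 − 1.35 = -31.35 dB.

-31.35 dB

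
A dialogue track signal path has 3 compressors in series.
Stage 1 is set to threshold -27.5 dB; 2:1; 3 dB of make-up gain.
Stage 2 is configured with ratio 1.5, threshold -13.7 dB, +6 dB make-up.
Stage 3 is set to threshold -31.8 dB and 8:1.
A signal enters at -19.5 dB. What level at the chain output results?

-29.6375 dB

Stage 1: 8 dB above -27.5 dB, reduced 2:1 to 4 dB above → -23.5 dB; +3 dB make-up → -20.5 dB.
Stage 2: -20.5 dB ≤ -13.7 dB, so stage 2 doesn't engage; make-up brings it to -14.5 dB.
Stage 3: overshoot 17.3 dB → 17.3/8 = 2.1625 dB → -29.6375 dB.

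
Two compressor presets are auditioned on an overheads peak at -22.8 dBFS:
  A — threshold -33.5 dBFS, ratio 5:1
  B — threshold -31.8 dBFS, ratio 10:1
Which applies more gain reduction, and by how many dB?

A: GR = 10.7 − 10.7/5 = 8.56 dB.
B: GR = 9 − 9/10 = 8.1 dB.
Difference: 0.46 dB in favour of A.

A, by 0.46 dB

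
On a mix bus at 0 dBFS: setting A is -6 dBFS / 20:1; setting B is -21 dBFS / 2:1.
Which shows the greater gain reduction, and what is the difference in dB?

A: GR = 6 − 6/20 = 5.7 dB.
B: GR = 21 − 21/2 = 10.5 dB.
Difference: 4.8 dB in favour of B.

B, by 4.8 dB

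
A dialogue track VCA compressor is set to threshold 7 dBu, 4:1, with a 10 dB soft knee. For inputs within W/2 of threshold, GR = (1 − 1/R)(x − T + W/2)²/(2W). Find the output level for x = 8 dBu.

6.65 dBu

x − T + W/2 = 8 − 7 + 5 = 6.
GR = (1 − 1/4) × 6² / 20 = 0.75 × 36 / 20 = 1.35 dB.
Output = 8 − 1.35 = 6.65 dBu.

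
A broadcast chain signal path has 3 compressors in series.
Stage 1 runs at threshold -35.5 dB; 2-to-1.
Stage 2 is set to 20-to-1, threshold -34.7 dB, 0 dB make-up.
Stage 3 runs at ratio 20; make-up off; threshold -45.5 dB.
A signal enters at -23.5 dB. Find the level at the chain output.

Stage 1: -23.5 dB is 12 dB over -35.5 dB; at 2:1 that becomes 6 dB over, giving -29.5 dB.
Stage 2: overshoot 5.2 dB → 5.2/20 = 0.26 dB → -34.44 dB.
Stage 3: -34.44 dB is 11.06 dB over -45.5 dB; at 20:1 that becomes 0.553 dB over, giving -44.947 dB.

-44.947 dB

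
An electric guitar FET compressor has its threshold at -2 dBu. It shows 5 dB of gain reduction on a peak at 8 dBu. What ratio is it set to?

2:1

Input overshoot = 8 − (-2) = 10 dB.
Output overshoot = 10 − 5 = 5 dB.
Ratio = input overshoot / output overshoot = 10 / 5 = 2.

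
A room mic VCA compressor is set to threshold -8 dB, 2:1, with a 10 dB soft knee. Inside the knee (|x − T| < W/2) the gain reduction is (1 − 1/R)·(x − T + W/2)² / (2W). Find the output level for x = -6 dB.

-7.225 dB

x − T + W/2 = -6 − (-8) + 5 = 7.
GR = (1 − 1/2) × 7² / 20 = 0.5 × 49 / 20 = 1.225 dB.
Output = -6 − 1.225 = -7.225 dB.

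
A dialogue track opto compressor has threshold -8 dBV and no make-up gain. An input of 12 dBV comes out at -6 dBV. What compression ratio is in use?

10:1

Input overshoot = 12 − (-8) = 20 dB; output overshoot = -6 − (-8) = 2 dB.
Ratio = 20 / 2 = 10.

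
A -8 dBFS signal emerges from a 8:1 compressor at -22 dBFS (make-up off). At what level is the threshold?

-24 dBFS

Let T be the threshold. Output overshoot = (input overshoot)/R, so -22 − T = (-8 − T)/8.
8·(-22 − T) = -8 − T → 7·T = -176 − (-8) = -168.
T = -168/7 = -24 dBFS.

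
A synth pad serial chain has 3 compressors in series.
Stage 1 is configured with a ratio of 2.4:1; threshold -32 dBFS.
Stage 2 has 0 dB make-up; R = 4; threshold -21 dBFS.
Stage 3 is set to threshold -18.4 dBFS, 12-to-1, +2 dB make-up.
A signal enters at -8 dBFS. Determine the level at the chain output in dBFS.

Stage 1: overshoot 24 dB → 24/2.4 = 10 dB → -22 dBFS.
Stage 2: -22 dBFS ≤ -21 dBFS, so stage 2 doesn't engage; output -22 dBFS.
Stage 3: -22 dBFS ≤ -18.4 dBFS, so stage 3 doesn't engage; make-up brings it to -20 dBFS.

-20 dBFS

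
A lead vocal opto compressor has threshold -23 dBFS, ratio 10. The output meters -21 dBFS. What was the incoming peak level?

-3 dBFS

That's 2 dB above the -23 dBFS threshold.
Before 10:1 compression the overshoot was 2 × 10 = 20 dB, so input = -23 + 20 = -3 dBFS.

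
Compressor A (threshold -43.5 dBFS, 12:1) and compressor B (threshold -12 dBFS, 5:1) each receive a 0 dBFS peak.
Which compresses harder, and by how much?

A, by 30.275 dB

A: overshoot 43.5 dB → output overshoot 3.625 dB → GR 39.875 dB.
B: overshoot 12 dB → output overshoot 2.4 dB → GR 9.6 dB.
A reduces 30.275 dB more.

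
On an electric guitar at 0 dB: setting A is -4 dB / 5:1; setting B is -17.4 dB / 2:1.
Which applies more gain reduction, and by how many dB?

A: overshoot 4 dB → output overshoot 0.8 dB → GR 3.2 dB.
B: overshoot 17.4 dB → output overshoot 8.7 dB → GR 8.7 dB.
B reduces 5.5 dB more.

B, by 5.5 dB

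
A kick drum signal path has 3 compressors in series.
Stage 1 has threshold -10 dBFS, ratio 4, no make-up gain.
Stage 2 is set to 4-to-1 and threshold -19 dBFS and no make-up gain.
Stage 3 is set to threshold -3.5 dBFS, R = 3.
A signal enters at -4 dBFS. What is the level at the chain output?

Stage 1: overshoot 6 dB → 6/4 = 1.5 dB → -8.5 dBFS.
Stage 2: 10.5 dB above -19 dBFS, reduced 4:1 to 2.625 dB above → -16.375 dBFS.
Stage 3: below threshold (-16.375 ≤ -3.5); passes unchanged; output -16.375 dBFS.

-16.375 dBFS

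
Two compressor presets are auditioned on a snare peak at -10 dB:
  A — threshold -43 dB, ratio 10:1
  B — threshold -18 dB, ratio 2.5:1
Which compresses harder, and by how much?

A: overshoot 33 dB → output overshoot 3.3 dB → GR 29.7 dB.
B: overshoot 8 dB → output overshoot 3.2 dB → GR 4.8 dB.
Difference: 24.9 dB in favour of A.

A, by 24.9 dB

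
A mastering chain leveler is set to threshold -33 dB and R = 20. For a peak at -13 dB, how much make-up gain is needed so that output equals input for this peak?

Overshoot 20 dB → 20/20 = 1 dB after compression, so the compressed level is -33 + 1 = -32 dB.
Make-up = target − compressed = -13 − (-32) = 19 dB.

19 dB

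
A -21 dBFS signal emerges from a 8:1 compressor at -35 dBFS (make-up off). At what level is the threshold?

Let T be the threshold. Output overshoot = (input overshoot)/R, so -35 − T = (-21 − T)/8.
8·(-35 − T) = -21 − T → 7·T = -280 − (-21) = -259.
T = -259/7 = -37 dBFS.

-37 dBFS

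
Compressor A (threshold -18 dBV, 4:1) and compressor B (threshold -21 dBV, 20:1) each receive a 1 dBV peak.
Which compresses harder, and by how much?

A: 19 dB over, compressed to 4.75 dB over, so 14.25 dB of GR.
B: 22 dB over, compressed to 1.1 dB over, so 20.9 dB of GR.
B reduces 6.65 dB more.

B, by 6.65 dB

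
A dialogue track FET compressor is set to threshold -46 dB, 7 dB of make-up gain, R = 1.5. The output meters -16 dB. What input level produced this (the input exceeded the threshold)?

Before make-up, the level was -16 − 7 = -23 dB.
Post-compression overshoot = -23 − (-46) = 23 dB.
Input overshoot = R × output overshoot = 34.5 dB → input = -46 + 34.5 = -11.5 dB.

-11.5 dB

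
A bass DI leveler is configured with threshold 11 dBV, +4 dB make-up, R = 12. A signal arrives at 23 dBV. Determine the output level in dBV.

23 dBV sits 12 dB over threshold.
12:1 compression reduces that to 12/12 = 1 dB over.
That puts the output at 12 dBV; make-up adds 4 dB, giving 16 dBV.

16 dBV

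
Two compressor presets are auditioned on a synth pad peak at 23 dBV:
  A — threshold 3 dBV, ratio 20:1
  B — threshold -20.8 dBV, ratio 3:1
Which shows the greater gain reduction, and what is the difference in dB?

B, by 10.2 dB

A: overshoot 20 dB → output overshoot 1 dB → GR 19 dB.
B: overshoot 43.8 dB → output overshoot 14.6 dB → GR 29.2 dB.
B applies 10.2 dB more gain reduction.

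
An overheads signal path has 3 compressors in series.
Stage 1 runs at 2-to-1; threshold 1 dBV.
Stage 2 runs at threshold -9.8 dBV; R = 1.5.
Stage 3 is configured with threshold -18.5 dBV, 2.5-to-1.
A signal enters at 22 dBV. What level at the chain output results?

-9.34 dBV

Stage 1: overshoot 21 dB → 21/2 = 10.5 dB → 11.5 dBV.
Stage 2: overshoot 21.3 dB → 21.3/1.5 = 14.2 dB → 4.4 dBV.
Stage 3: overshoot 22.9 dB → 22.9/2.5 = 9.16 dB → -9.34 dBV.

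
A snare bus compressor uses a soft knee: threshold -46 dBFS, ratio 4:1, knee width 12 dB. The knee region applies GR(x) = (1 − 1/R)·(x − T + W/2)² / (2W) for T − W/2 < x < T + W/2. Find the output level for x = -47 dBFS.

x − T + W/2 = -47 − (-46) + 6 = 5.
GR = (1 − 1/4) × 5² / 24 = 0.75 × 25 / 24 = 0.78125 dB.
Output = -47 − 0.78125 = -47.78125 dBFS.

-47.78125 dBFS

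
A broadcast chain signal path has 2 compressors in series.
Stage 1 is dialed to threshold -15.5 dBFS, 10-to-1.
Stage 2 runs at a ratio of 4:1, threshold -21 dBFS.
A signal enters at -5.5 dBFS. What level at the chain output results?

-19.375 dBFS

Stage 1: 10 dB above -15.5 dBFS, reduced 10:1 to 1 dB above → -14.5 dBFS.
Stage 2: -14.5 dBFS is 6.5 dB over -21 dBFS; at 4:1 that becomes 1.625 dB over, giving -19.375 dBFS.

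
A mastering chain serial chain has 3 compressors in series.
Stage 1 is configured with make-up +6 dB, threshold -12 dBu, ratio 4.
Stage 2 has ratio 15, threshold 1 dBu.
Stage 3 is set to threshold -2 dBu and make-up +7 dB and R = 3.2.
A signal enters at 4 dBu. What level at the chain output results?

Stage 1: overshoot 16 dB → 16/4 = 4 dB → -8 dBu; +6 dB make-up → -2 dBu.
Stage 2: -2 dBu ≤ 1 dBu, so stage 2 doesn't engage; output -2 dBu.
Stage 3: -2 dBu ≤ -2 dBu, so stage 3 doesn't engage; make-up brings it to 5 dBu.

5 dBu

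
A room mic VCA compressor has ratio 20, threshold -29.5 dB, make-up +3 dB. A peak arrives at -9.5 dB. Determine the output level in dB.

-25.5 dB

-9.5 dB sits 20 dB over threshold.
The 20 dB excess becomes 1 dB after 20:1 reduction.
Output = -29.5 + 1 = -28.5 dB; make-up adds 3 dB, giving -25.5 dB.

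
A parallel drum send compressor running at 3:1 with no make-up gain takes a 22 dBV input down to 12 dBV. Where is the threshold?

Let T be the threshold. Output overshoot = (input overshoot)/R, so 12 − T = (22 − T)/3.
3·(12 − T) = 22 − T → 2·T = 36 − 22 = 14.
T = 14/2 = 7 dBV.

7 dBV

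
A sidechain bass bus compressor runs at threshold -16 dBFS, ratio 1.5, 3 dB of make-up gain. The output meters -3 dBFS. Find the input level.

-1 dBFS

Before make-up, the level was -3 − 3 = -6 dBFS.
That's 10 dB above the -16 dBFS threshold.
Undo the ratio: input overshoot = 10 × 1.5 = 15 dB, giving input = -1 dBFS.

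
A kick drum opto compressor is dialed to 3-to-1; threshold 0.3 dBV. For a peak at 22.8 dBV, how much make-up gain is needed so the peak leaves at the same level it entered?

Overshoot 22.5 dB → 22.5/3 = 7.5 dB after compression, so the compressed level is 0.3 + 7.5 = 7.8 dBV.
Make-up = target − compressed = 22.8 − 7.8 = 15 dB.

15 dB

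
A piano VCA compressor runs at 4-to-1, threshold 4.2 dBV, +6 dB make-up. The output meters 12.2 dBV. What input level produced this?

12.2 dBV

Before make-up, the level was 12.2 − 6 = 6.2 dBV.
That's 2 dB above the 4.2 dBV threshold.
Undo the ratio: input overshoot = 2 × 4 = 8 dB, giving input = 12.2 dBV.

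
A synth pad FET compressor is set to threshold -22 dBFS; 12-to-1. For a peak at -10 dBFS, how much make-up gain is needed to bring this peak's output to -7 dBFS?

The peak compresses to -22 + 12/12 = -21 dBFS.
To reach -7 dBFS requires -7 − (-21) = 14 dB of make-up.

14 dB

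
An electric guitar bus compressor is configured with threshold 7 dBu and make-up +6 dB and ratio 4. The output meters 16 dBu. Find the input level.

Stripping the +6 dB make-up gives 10 dBu at the gain stage.
Post-compression overshoot = 10 − 7 = 3 dB.
Before 4:1 compression the overshoot was 3 × 4 = 12 dB, so input = 7 + 12 = 19 dBu.

19 dBu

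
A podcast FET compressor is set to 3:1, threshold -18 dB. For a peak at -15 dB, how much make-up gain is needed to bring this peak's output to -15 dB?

The peak compresses to -18 + 3/3 = -17 dB.
To reach -15 dB requires -15 − (-17) = 2 dB of make-up.

2 dB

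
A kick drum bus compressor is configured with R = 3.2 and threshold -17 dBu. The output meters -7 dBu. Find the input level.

15 dBu

Post-compression overshoot = -7 − (-17) = 10 dB.
Undo the ratio: input overshoot = 10 × 3.2 = 32 dB, giving input = 15 dBu.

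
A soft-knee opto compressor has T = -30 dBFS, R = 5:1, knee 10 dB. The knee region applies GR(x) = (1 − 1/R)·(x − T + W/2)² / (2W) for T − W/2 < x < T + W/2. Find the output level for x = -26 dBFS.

x − T + W/2 = -26 − (-30) + 5 = 9.
GR = (1 − 1/5) × 9² / 20 = 0.8 × 81 / 20 = 3.24 dB.
Output = -26 − 3.24 = -29.24 dBFS.

-29.24 dBFS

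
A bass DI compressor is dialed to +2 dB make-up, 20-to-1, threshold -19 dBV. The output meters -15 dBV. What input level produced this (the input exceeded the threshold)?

Before make-up, the level was -15 − 2 = -17 dBV.
That's 2 dB above the -19 dBV threshold.
Undo the ratio: input overshoot = 2 × 20 = 40 dB, giving input = 21 dBV.

21 dBV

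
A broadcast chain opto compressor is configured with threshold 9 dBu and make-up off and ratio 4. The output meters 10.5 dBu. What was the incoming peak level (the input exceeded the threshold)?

The compressed level sits 10.5 − 9 = 1.5 dB over threshold.
Before 4:1 compression the overshoot was 1.5 × 4 = 6 dB, so input = 9 + 6 = 15 dBu.

15 dBu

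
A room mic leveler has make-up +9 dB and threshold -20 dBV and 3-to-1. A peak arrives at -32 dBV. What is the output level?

-32 dBV is 12 dB below the -20 dBV threshold, so no gain reduction is applied.
Make-up gain adds 9 dB: -32 + 9 = -23 dBV.

-23 dBV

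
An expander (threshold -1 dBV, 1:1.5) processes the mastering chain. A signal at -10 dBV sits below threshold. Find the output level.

The input is 9 dB below the -1 dBV threshold.
A 1:1.5 expander multiplies undershoot by 1.5: 9 × 1.5 = 13.5 dB below threshold.
Output = -1 − 13.5 = -14.5 dBV.

-14.5 dBV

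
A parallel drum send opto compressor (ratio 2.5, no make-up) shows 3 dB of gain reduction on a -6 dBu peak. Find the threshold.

Gain reduction = -6 − (-9) = 3 dB; output overshoot = GR / (R − 1) = 3 / 1.5 = 2 dB.
Threshold = output − output overshoot = -9 − 2 = -11 dBu.

-11 dBu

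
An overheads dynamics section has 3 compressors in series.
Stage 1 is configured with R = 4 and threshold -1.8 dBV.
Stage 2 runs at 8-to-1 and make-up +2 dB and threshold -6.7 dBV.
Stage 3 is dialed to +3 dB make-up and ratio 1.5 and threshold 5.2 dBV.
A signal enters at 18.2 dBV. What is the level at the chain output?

-0.4625 dBV

Stage 1: 18.2 dBV is 20 dB over -1.8 dBV; at 4:1 that becomes 5 dB over, giving 3.2 dBV.
Stage 2: 3.2 dBV is 9.9 dB over -6.7 dBV; at 8:1 that becomes 1.2375 dB over, giving -5.4625 dBV; +2 dB make-up → -3.4625 dBV.
Stage 3: -3.4625 dBV ≤ 5.2 dBV, so stage 3 doesn't engage; make-up brings it to -0.4625 dBV.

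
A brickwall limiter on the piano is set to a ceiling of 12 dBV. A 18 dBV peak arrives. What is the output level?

12 dBV

At ∞:1, everything above 12 dBV is held at the ceiling.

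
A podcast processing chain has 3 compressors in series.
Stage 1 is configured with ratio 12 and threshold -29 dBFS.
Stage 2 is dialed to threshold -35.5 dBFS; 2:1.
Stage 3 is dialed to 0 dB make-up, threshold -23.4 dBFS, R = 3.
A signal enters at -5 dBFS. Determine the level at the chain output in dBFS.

Stage 1: 24 dB above -29 dBFS, reduced 12:1 to 2 dB above → -27 dBFS.
Stage 2: overshoot 8.5 dB → 8.5/2 = 4.25 dB → -31.25 dBFS.
Stage 3: -31.25 dBFS is at or below the -23.4 dBFS threshold — no compression; output -31.25 dBFS.

-31.25 dBFS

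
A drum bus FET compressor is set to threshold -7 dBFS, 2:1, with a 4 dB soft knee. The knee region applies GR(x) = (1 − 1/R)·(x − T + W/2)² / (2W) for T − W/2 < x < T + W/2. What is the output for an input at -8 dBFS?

x − T + W/2 = -8 − (-7) + 2 = 1.
GR = (1 − 1/2) × 1² / 8 = 0.5 × 1 / 8 = 0.0625 dB.
Output = -8 − 0.0625 = -8.0625 dBFS.

-8.0625 dBFS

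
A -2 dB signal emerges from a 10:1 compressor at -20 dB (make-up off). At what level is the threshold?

Let T be the threshold. Output overshoot = (input overshoot)/R, so -20 − T = (-2 − T)/10.
10·(-20 − T) = -2 − T → 9·T = -200 − (-2) = -198.
T = -198/9 = -22 dB.

-22 dB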